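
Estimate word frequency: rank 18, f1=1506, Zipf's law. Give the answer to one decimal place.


Zipf's law: f(r) = f(1) / r
f(1) = 1506
f(18) = 1506 / 18
= 83.7 occurrences


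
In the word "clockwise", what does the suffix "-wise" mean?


Suffix: -wise
Example: clockwise = clock + -wise
Meaning = in the manner of


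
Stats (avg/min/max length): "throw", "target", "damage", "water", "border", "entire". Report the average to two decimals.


Lengths: "throw"=5, "target"=6, "damage"=6, "water"=5, "border"=6, "entire"=6
Sum = 34, Count = 6
Average = 34/6 = 5.67
= avg=5.67, min=5, max=6


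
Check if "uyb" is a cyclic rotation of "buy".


Word: "buy", Candidate: "uyb"
Method: check if candidate is substring of word+word
"buybuy" contains "uyb"? Yes
Is rotation = Yes


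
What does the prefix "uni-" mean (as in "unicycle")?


Prefix: uni-
Example: unicycle (uni- + cycle)
Meaning = one


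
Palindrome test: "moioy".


Word: "moioy"
Reversed: "yoiom"
Forward == Backward? moioy != yoiom
Palindrome = No


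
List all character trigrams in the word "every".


Word: "every" (length 5)
Number of trigrams = 5 - 3 + 1 = 3
  Position 0: "eve"
  Position 1: "ver"
  Position 2: "ery"
Trigrams = "eve", "ver", "ery"


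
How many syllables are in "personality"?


Word: "personality"
Syllable breakdown: per-son-al-i-ty
Counting: 5 parts
= 5 syllables


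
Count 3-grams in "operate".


Word: "operate" (length 7)
Number of 3-grams = length - 3 + 1 = 7 - 3 + 1
= 5


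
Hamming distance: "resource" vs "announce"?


Comparing character by character (same length = 8):
  Pos 0: 'r' vs 'a' !=
  Pos 1: 'e' vs 'n' !=
  Pos 2: 's' vs 'n' !=
  Pos 3: 'o' vs 'o' =
  Pos 4: 'u' vs 'u' =
  Pos 5: 'r' vs 'n' !=
  Pos 6: 'c' vs 'c' =
  Pos 7: 'e' vs 'e' =
Hamming distance = 4


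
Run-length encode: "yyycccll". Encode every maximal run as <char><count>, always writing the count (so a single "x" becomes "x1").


String: "yyycccll"
Scanning for consecutive runs:
  'y' x 3
  'c' x 3
  'l' x 2
RLE = "y3c3l2"


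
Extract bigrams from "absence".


Word: "absence" (length 7)
Number of bigrams = 7 - 2 + 1 = 6
  Position 0: "ab"
  Position 1: "bs"
  Position 2: "se"
  Position 3: "en"
  Position 4: "nc"
  Position 5: "ce"
Bigrams = "ab", "bs", "se", "en", "nc", "ce"


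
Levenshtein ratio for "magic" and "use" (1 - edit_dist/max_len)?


Word 1: "magic" (length 5)
Word 2: "use" (length 3)
One optimal edit sequence:
  1. delete 'm'  (+1)
  2. delete 'a'  (+1)
  3. substitute 'g' -> 'u'  (+1)
  4. substitute 'i' -> 's'  (+1)
  5. substitute 'c' -> 'e'  (+1)
Edit distance = 5
Max length = max(5, 3) = 5
Similarity = 1 - 5/5
= 0.0000


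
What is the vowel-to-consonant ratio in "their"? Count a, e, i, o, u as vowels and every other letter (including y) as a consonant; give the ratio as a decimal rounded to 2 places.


Word: "their"
Vowels (a,e,i,o,u): 2
Consonants: 3
Ratio = 2/3
= 0.67


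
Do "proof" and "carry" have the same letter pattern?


Pattern of "proof": [0, 1, 2, 2, 3]
Pattern of "carry": [0, 1, 2, 2, 3]
Patterns match
Same pattern = Yes


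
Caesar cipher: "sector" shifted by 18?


Word: "sector"
Shift: 18
Each letter → (letter + shift) mod 26:
  's' (18) + 18 = 10 → 'k'
  'e' (4) + 18 = 22 → 'w'
  'c' (2) + 18 = 20 → 'u'
  't' (19) + 18 = 11 → 'l'
  'o' (14) + 18 = 6 → 'g'
  'r' (17) + 18 = 9 → 'j'
Result = "kwulgj"


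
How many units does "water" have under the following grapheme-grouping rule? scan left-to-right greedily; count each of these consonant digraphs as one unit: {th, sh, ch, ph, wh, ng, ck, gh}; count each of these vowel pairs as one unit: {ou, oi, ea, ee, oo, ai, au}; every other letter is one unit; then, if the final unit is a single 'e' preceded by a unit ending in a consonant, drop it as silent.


Word: "water" (5 letters)
Left-to-right scan:
  [1] 'w' (letter)
  [2] 'a' (letter)
  [3] 't' (letter)
  [4] 'e' (letter)
  [5] 'r' (letter)
Units from scan: 5
Sound units = 5 units


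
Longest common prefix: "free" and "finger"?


Word 1: "free"
Word 2: "finger"
Comparing from start:
  Pos 0: 'f' == 'f'
  Pos 1: 'r' != 'i' (stop)
LCP = "f" (length 1)


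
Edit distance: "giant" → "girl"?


Word 1: "giant" (length 5)
Word 2: "girl" (length 4)
One optimal edit sequence (insert/delete/substitute each cost 1):
  1. keep 'g'
  2. keep 'i'
  3. delete 'a'  (+1)
  4. substitute 'n' -> 'r'  (+1)
  5. substitute 't' -> 'l'  (+1)
Total edit operations: 3
Edit distance = 3


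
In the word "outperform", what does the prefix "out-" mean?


Prefix: out-
Example: outperform = out- + perform
Meaning = surpass


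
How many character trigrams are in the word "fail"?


Word: "fail" (length 4)
Number of 3-grams = length - 3 + 1 = 4 - 3 + 1
= 2


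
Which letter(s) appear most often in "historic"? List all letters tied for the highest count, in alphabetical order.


Word: "historic"
Letter counts:
  'c': 1
  'h': 1
  'i': 2
  'o': 1
  'r': 1
  's': 1
  't': 1
Maximum count = 2
Most frequent = 'i' (2 times each)


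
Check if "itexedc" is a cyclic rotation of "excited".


Word: "excited", Candidate: "itexedc"
Method: check if candidate is substring of word+word
"excitedexcited" contains "itexedc"? No
Is rotation = No


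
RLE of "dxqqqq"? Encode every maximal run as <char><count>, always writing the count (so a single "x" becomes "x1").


String: "dxqqqq"
Scanning for consecutive runs:
  'd' x 1
  'x' x 1
  'q' x 4
RLE = "d1x1q4"


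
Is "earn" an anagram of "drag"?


Word 1: "drag" → sorted: adgr
Word 2: "earn" → sorted: aenr
Same letters? adgr != aenr
Anagram = No


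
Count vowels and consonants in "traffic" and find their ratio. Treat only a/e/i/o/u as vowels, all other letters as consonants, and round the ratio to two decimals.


Word: "traffic"
Vowels (a,e,i,o,u): 2
Consonants: 5
Ratio = 2/5
= 0.40


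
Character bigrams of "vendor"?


Word: "vendor" (length 6)
Number of bigrams = 6 - 2 + 1 = 5
  Position 0: "ve"
  Position 1: "en"
  Position 2: "nd"
  Position 3: "do"
  Position 4: "or"
Bigrams = "ve", "en", "nd", "do", "or"


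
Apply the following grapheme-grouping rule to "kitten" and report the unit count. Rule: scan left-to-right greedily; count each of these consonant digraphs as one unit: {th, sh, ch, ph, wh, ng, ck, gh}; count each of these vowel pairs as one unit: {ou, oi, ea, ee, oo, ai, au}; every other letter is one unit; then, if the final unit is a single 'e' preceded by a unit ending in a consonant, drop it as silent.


Word: "kitten" (6 letters)
Left-to-right scan:
  (1) 'k' (letter)
  (2) 'i' (letter)
  (3) 't' (letter)
  (4) 't' (letter)
  (5) 'e' (letter)
  (6) 'n' (letter)
Units from scan: 6
Sound units = 6 units


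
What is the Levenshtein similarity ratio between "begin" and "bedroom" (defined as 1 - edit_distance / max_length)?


Word 1: "begin" (length 5)
Word 2: "bedroom" (length 7)
One optimal edit sequence:
  1. keep 'b'
  2. keep 'e'
  3. insert 'd'  (+1)
  4. insert 'r'  (+1)
  5. substitute 'g' -> 'o'  (+1)
  6. substitute 'i' -> 'o'  (+1)
  7. substitute 'n' -> 'm'  (+1)
Edit distance = 5
Max length = max(5, 7) = 7
Similarity = 1 - 5/7
= 0.2857


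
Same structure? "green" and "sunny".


Pattern of "green": [0, 1, 2, 2, 3]
Pattern of "sunny": [0, 1, 2, 2, 3]
Patterns match
Same pattern = Yes


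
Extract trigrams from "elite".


Word: "elite" (length 5)
Number of trigrams = 5 - 3 + 1 = 3
  Position 0: "eli"
  Position 1: "lit"
  Position 2: "ite"
Trigrams = "eli", "lit", "ite"


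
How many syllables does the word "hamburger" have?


Word: "hamburger"
Syllable breakdown: ham / bur / ger
Counting: 3 parts
= 3 syllables


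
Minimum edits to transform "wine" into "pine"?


Word 1: "wine" (length 4)
Word 2: "pine" (length 4)
One optimal edit sequence (insert/delete/substitute each cost 1):
  1. substitute 'w' -> 'p'  (+1)
  2. keep 'i'
  3. keep 'n'
  4. keep 'e'
Total edit operations: 1
Edit distance = 1


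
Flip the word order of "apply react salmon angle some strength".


Original: "apply react salmon angle some strength"
Words (1..n): apply | react | salmon | angle | some | strength
Reversed (n..1): strength | some | angle | salmon | react | apply
Result = "strength some angle salmon react apply"


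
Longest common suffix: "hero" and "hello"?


Word 1: "hero"
Word 2: "hello"
Comparing from end:
  Pos -1: 'o' == 'o'
  Pos -2: 'r' != 'l' (stop)
LCS = "o" (length 1)


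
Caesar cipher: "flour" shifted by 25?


Word: "flour"
Shift: 25
Each letter → (letter + shift) mod 26:
  'f' (5) + 25 = 4 → 'e'
  'l' (11) + 25 = 10 → 'k'
  'o' (14) + 25 = 13 → 'n'
  'u' (20) + 25 = 19 → 't'
  'r' (17) + 25 = 16 → 'q'
Result = "ekntq"


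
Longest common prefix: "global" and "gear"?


Word 1: "global"
Word 2: "gear"
Comparing from start:
  Pos 0: 'g' == 'g'
  Pos 1: 'l' != 'e' (stop)
LCP = "g" (length 1)


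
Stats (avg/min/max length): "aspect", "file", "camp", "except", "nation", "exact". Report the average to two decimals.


Lengths: "aspect"=6, "file"=4, "camp"=4, "except"=6, "nation"=6, "exact"=5
Sum = 31, Count = 6
Average = 31/6 = 5.17
= avg=5.17, min=4, max=6


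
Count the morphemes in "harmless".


Word: "harmless"
Morphemes: harm / -less
Each morpheme carries meaning
= 2 morphemes


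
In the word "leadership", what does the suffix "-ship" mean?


Suffix: -ship
As in: leadership -> leader + -ship
Meaning = state / position


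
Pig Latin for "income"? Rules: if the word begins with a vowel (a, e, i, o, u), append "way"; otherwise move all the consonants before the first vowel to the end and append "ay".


Word: "income"
Starts with vowel → add 'way'
Pig Latin = "incomeway"


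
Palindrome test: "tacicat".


Word: "tacicat"
Reversed: "tacicat"
Forward == Backward? tacicat == tacicat
Palindrome = Yes


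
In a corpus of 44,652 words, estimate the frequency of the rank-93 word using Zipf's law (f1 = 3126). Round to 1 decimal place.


Zipf's law: f(r) = f(1) / r
f(1) = 3126
f(93) = 3126 / 93
= 33.6 occurrences


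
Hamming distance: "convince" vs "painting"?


Comparing character by character (same length = 8):
  Pos 0: 'c' vs 'p' !=
  Pos 1: 'o' vs 'a' !=
  Pos 2: 'n' vs 'i' !=
  Pos 3: 'v' vs 'n' !=
  Pos 4: 'i' vs 't' !=
  Pos 5: 'n' vs 'i' !=
  Pos 6: 'c' vs 'n' !=
  Pos 7: 'e' vs 'g' !=
Hamming distance = 8


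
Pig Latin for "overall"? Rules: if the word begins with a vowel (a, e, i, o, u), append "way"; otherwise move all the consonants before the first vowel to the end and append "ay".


Word: "overall"
Starts with vowel → add 'way'
Pig Latin = "overallway"


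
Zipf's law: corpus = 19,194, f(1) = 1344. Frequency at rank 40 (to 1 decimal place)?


Zipf's law: f(r) = f(1) / r
f(1) = 1344
f(40) = 1344 / 40
= 33.6 occurrences


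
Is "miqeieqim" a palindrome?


Word: "miqeieqim"
Reversed: "miqeieqim"
Forward == Backward? miqeieqim == miqeieqim
Palindrome = Yes


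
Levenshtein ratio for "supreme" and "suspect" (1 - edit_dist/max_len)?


Word 1: "supreme" (length 7)
Word 2: "suspect" (length 7)
One optimal edit sequence:
  1. keep 's'
  2. keep 'u'
  3. substitute 'p' -> 's'  (+1)
  4. substitute 'r' -> 'p'  (+1)
  5. keep 'e'
  6. substitute 'm' -> 'c'  (+1)
  7. substitute 'e' -> 't'  (+1)
Edit distance = 4
Max length = max(7, 7) = 7
Similarity = 1 - 4/7
= 0.4286


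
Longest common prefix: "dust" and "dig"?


Word 1: "dust"
Word 2: "dig"
Comparing from start:
  Pos 0: 'd' == 'd'
  Pos 1: 'u' != 'i' (stop)
LCP = "d" (length 1)


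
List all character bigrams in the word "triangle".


Word: "triangle" (length 8)
Number of bigrams = 8 - 2 + 1 = 7
  Position 0: "tr"
  Position 1: "ri"
  Position 2: "ia"
  Position 3: "an"
  Position 4: "ng"
  Position 5: "gl"
  Position 6: "le"
Bigrams = "tr", "ri", "ia", "an", "ng", "gl", "le"


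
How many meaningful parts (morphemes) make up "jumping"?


Word: "jumping"
Morphemes: jump / -ing
Each morpheme carries meaning
= 2 morphemes


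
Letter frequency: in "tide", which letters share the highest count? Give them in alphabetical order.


Word: "tide"
Letter counts:
  'd': 1
  'e': 1
  'i': 1
  't': 1
Maximum count = 1
Most frequent = 'd', 'e', 'i', 't' (1 time each)


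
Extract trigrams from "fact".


Word: "fact" (length 4)
Number of trigrams = 4 - 3 + 1 = 2
  Position 0: "fac"
  Position 1: "act"
Trigrams = "fac", "act"


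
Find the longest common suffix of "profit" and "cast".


Word 1: "profit"
Word 2: "cast"
Comparing from end:
  Pos -1: 't' == 't'
  Pos -2: 'i' != 's' (stop)
LCS = "t" (length 1)


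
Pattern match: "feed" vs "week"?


Pattern of "feed": [0, 1, 1, 2]
Pattern of "week": [0, 1, 1, 2]
Patterns match
Same pattern = Yes


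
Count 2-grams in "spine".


Word: "spine" (length 5)
Number of 2-grams = length - 2 + 1 = 5 - 2 + 1
= 4


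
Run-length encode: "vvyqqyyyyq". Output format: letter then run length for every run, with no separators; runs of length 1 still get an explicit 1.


String: "vvyqqyyyyq"
Scanning for consecutive runs:
  'v' x 2
  'y' x 1
  'q' x 2
  'y' x 4
  'q' x 1
RLE = "v2y1q2y4q1"


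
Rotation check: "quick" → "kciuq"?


Word: "quick", Candidate: "kciuq"
Method: check if candidate is substring of word+word
"quickquick" contains "kciuq"? No
Is rotation = No


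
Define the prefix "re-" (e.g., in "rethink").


Prefix: re-
As in: rethink -> re- + think
Meaning = again


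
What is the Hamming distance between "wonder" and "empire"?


Comparing character by character (same length = 6):
  Pos 0: 'w' vs 'e' !=
  Pos 1: 'o' vs 'm' !=
  Pos 2: 'n' vs 'p' !=
  Pos 3: 'd' vs 'i' !=
  Pos 4: 'e' vs 'r' !=
  Pos 5: 'r' vs 'e' !=
Hamming distance = 6


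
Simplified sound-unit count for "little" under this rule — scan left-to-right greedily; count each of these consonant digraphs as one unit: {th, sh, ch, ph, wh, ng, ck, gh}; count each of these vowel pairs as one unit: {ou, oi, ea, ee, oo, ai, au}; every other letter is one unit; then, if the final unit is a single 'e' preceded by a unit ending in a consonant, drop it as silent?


Word: "little" (6 letters)
Left-to-right scan:
  (1) 'l' (letter)
  (2) 'i' (letter)
  (3) 't' (letter)
  (4) 't' (letter)
  (5) 'l' (letter)
  (6) 'e' (letter)
Units from scan: 6
Final unit is 'e' after a consonant -> drop as silent (-1)
Sound units = 5 units


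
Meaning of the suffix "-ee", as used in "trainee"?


Suffix: -ee
As in: trainee -> train + -ee
Meaning = one who receives


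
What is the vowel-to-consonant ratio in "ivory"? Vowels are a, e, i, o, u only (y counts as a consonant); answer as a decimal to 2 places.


Word: "ivory"
Vowels (a,e,i,o,u): 2
Consonants: 3
Ratio = 2/3
= 0.67


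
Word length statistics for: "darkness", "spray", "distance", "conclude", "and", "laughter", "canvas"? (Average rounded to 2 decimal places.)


Lengths: "darkness"=8, "spray"=5, "distance"=8, "conclude"=8, "and"=3, "laughter"=8, "canvas"=6
Sum = 46, Count = 7
Average = 46/7 = 6.57
= avg=6.57, min=3, max=8


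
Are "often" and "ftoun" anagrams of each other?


Word 1: "often" → sorted: efnot
Word 2: "ftoun" → sorted: fnotu
Same letters? efnot != fnotu
Anagram = No


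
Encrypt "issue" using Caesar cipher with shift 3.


Word: "issue"
Shift: 3
Each letter → (letter + shift) mod 26:
  'i' (8) + 3 = 11 → 'l'
  's' (18) + 3 = 21 → 'v'
  's' (18) + 3 = 21 → 'v'
  'u' (20) + 3 = 23 → 'x'
  'e' (4) + 3 = 7 → 'h'
Result = "lvvxh"


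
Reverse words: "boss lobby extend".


Original: "boss lobby extend"
Words (1..n): boss | lobby | extend
Reversed (n..1): extend | lobby | boss
Result = "extend lobby boss"


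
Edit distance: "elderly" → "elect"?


Word 1: "elderly" (length 7)
Word 2: "elect" (length 5)
One optimal edit sequence (insert/delete/substitute each cost 1):
  1. keep 'e'
  2. keep 'l'
  3. delete 'd'  (+1)
  4. keep 'e'
  5. delete 'r'  (+1)
  6. substitute 'l' -> 'c'  (+1)
  7. substitute 'y' -> 't'  (+1)
Total edit operations: 4
Edit distance = 4


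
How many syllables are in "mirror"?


Word: "mirror"
Syllable breakdown: mir / ror
Counting: 2 parts
= 2 syllables


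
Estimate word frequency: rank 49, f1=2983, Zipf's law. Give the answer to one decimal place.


Zipf's law: f(r) = f(1) / r
f(1) = 2983
f(49) = 2983 / 49
= 60.9 occurrences


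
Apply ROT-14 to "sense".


Word: "sense"
Shift: 14
Each letter → (letter + shift) mod 26:
  's' (18) + 14 = 6 → 'g'
  'e' (4) + 14 = 18 → 's'
  'n' (13) + 14 = 1 → 'b'
  's' (18) + 14 = 6 → 'g'
  'e' (4) + 14 = 18 → 's'
Result = "gsbgs"


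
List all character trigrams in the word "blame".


Word: "blame" (length 5)
Number of trigrams = 5 - 3 + 1 = 3
  Position 0: "bla"
  Position 1: "lam"
  Position 2: "ame"
Trigrams = "bla", "lam", "ame"


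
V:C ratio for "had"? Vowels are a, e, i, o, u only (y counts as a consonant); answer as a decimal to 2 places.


Word: "had"
Vowels (a,e,i,o,u): 1
Consonants: 2
Ratio = 1/2
= 0.50


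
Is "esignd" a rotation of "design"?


Word: "design", Candidate: "esignd"
Method: check if candidate is substring of word+word
"designdesign" contains "esignd"? Yes
Is rotation = Yes


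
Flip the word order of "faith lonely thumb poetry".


Original: "faith lonely thumb poetry"
Words (1..n): faith | lonely | thumb | poetry
Reversed (n..1): poetry | thumb | lonely | faith
Result = "poetry thumb lonely faith"


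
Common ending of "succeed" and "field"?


Word 1: "succeed"
Word 2: "field"
Comparing from end:
  Pos -1: 'd' == 'd'
  Pos -2: 'e' != 'l' (stop)
LCS = "d" (length 1)


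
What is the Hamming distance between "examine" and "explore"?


Comparing character by character (same length = 7):
  Pos 0: 'e' vs 'e' =
  Pos 1: 'x' vs 'x' =
  Pos 2: 'a' vs 'p' !=
  Pos 3: 'm' vs 'l' !=
  Pos 4: 'i' vs 'o' !=
  Pos 5: 'n' vs 'r' !=
  Pos 6: 'e' vs 'e' =
Hamming distance = 4


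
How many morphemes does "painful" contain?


Word: "painful"
Morphemes: pain | -ful
Each morpheme carries meaning
= 2 morphemes


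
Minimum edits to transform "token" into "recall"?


Word 1: "token" (length 5)
Word 2: "recall" (length 6)
One optimal edit sequence (insert/delete/substitute each cost 1):
  1. insert 'r'  (+1)
  2. substitute 't' -> 'e'  (+1)
  3. substitute 'o' -> 'c'  (+1)
  4. substitute 'k' -> 'a'  (+1)
  5. substitute 'e' -> 'l'  (+1)
  6. substitute 'n' -> 'l'  (+1)
Total edit operations: 6
Edit distance = 6


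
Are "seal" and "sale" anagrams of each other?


Word 1: "seal" → sorted: aels
Word 2: "sale" → sorted: aels
Same letters? aels == aels
Anagram = Yes


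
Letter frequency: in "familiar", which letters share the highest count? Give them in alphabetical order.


Word: "familiar"
Letter counts:
  'a': 2
  'f': 1
  'i': 2
  'l': 1
  'm': 1
  'r': 1
Maximum count = 2
Most frequent = 'a', 'i' (2 times each)


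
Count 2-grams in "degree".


Word: "degree" (length 6)
Number of 2-grams = length - 2 + 1 = 6 - 2 + 1
= 5


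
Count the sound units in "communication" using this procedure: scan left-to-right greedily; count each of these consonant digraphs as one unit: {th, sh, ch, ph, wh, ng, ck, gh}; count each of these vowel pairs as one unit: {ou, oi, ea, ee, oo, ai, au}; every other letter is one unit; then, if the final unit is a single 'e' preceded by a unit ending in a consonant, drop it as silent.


Word: "communication" (13 letters)
Left-to-right scan:
  1. 'c' (letter)
  2. 'o' (letter)
  3. 'm' (letter)
  4. 'm' (letter)
  5. 'u' (letter)
  6. 'n' (letter)
  7. 'i' (letter)
  8. 'c' (letter)
  9. 'a' (letter)
  10. 't' (letter)
  11. 'i' (letter)
  12. 'o' (letter)
  13. 'n' (letter)
Units from scan: 13
Sound units = 13 units


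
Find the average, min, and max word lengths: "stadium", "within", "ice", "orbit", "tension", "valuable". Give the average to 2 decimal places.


Lengths: "stadium"=7, "within"=6, "ice"=3, "orbit"=5, "tension"=7, "valuable"=8
Sum = 36, Count = 6
Average = 36/6 = 6.00
= avg=6.00, min=3, max=8


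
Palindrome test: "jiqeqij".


Word: "jiqeqij"
Reversed: "jiqeqij"
Forward == Backward? jiqeqij == jiqeqij
Palindrome = Yes


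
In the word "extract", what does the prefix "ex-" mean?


Prefix: ex-
Example: extract (ex- + tract)
Meaning = out / former


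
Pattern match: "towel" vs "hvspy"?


Pattern of "towel": [0, 1, 2, 3, 4]
Pattern of "hvspy": [0, 1, 2, 3, 4]
Patterns match
Same pattern = Yes


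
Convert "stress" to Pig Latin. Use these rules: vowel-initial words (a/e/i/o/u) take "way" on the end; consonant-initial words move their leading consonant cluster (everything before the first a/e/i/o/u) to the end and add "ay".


Word: "stress"
Starts with consonant(s) → move to end, add 'ay'
Consonant cluster: "str"
Pig Latin = "essstray"


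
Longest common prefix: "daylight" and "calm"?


Word 1: "daylight"
Word 2: "calm"
Comparing from start:
  Pos 0: 'd' != 'c' (stop)
LCP = "" (length 0)


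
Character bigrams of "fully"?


Word: "fully" (length 5)
Number of bigrams = 5 - 2 + 1 = 4
  Position 0: "fu"
  Position 1: "ul"
  Position 2: "ll"
  Position 3: "ly"
Bigrams = "fu", "ul", "ll", "ly"


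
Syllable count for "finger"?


Word: "finger"
Syllable breakdown: fin / ger
Counting: 2 parts
= 2 syllables


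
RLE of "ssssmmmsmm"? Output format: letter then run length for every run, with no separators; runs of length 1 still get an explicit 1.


String: "ssssmmmsmm"
Scanning for consecutive runs:
  's' x 4
  'm' x 3
  's' x 1
  'm' x 2
RLE = "s4m3s1m2"


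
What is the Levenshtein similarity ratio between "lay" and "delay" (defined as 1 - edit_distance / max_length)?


Word 1: "lay" (length 3)
Word 2: "delay" (length 5)
One optimal edit sequence:
  1. insert 'd'  (+1)
  2. insert 'e'  (+1)
  3. keep 'l'
  4. keep 'a'
  5. keep 'y'
Edit distance = 2
Max length = max(3, 5) = 5
Similarity = 1 - 2/5
= 0.6000


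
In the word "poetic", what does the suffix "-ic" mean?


Suffix: -ic
As in: poetic -> poet + -ic
Meaning = relating to


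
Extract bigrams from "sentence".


Word: "sentence" (length 8)
Number of bigrams = 8 - 2 + 1 = 7
  Position 0: "se"
  Position 1: "en"
  Position 2: "nt"
  Position 3: "te"
  Position 4: "en"
  Position 5: "nc"
  Position 6: "ce"
Bigrams = "se", "en", "nt", "te", "en", "nc", "ce"


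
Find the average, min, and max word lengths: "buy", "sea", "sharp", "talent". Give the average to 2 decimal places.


Lengths: "buy"=3, "sea"=3, "sharp"=5, "talent"=6
Sum = 17, Count = 4
Average = 17/4 = 4.25
= avg=4.25, min=3, max=6


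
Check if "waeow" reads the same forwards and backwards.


Word: "waeow"
Reversed: "woeaw"
Forward == Backward? waeow != woeaw
Palindrome = No


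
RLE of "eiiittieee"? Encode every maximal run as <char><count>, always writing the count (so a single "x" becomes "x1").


String: "eiiittieee"
Scanning for consecutive runs:
  'e' x 1
  'i' x 3
  't' x 2
  'i' x 1
  'e' x 3
RLE = "e1i3t2i1e3"


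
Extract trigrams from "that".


Word: "that" (length 4)
Number of trigrams = 4 - 3 + 1 = 2
  Position 0: "tha"
  Position 1: "hat"
Trigrams = "tha", "hat"


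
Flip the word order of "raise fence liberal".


Original: "raise fence liberal"
Words (1..n): raise | fence | liberal
Reversed (n..1): liberal | fence | raise
Result = "liberal fence raise"


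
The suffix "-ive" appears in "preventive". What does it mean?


Suffix: -ive
Example: preventive = prevent + -ive
Meaning = tending to


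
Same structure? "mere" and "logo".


Pattern of "mere": [0, 1, 2, 1]
Pattern of "logo": [0, 1, 2, 1]
Patterns match
Same pattern = Yes


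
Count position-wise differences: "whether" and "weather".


Comparing character by character (same length = 7):
  Pos 0: 'w' vs 'w' =
  Pos 1: 'h' vs 'e' !=
  Pos 2: 'e' vs 'a' !=
  Pos 3: 't' vs 't' =
  Pos 4: 'h' vs 'h' =
  Pos 5: 'e' vs 'e' =
  Pos 6: 'r' vs 'r' =
Hamming distance = 2


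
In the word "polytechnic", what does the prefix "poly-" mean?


Prefix: poly-
As in: polytechnic -> poly- + technic
Meaning = many


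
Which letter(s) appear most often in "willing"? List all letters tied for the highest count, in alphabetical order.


Word: "willing"
Letter counts:
  'g': 1
  'i': 2
  'l': 2
  'n': 1
  'w': 1
Maximum count = 2
Most frequent = 'i', 'l' (2 times each)


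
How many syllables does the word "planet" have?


Word: "planet"
Syllable breakdown: plan · et
Counting: 2 parts
= 2 syllables


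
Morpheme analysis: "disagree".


Word: "disagree"
Morphemes: dis- + agree
Each morpheme carries meaning
= 2 morphemes


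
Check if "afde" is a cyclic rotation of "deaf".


Word: "deaf", Candidate: "afde"
Method: check if candidate is substring of word+word
"deafdeaf" contains "afde"? Yes
Is rotation = Yes


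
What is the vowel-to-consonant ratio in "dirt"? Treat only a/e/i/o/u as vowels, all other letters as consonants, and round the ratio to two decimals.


Word: "dirt"
Vowels (a,e,i,o,u): 1
Consonants: 3
Ratio = 1/3
= 0.33


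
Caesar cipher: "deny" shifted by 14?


Word: "deny"
Shift: 14
Each letter → (letter + shift) mod 26:
  'd' (3) + 14 = 17 → 'r'
  'e' (4) + 14 = 18 → 's'
  'n' (13) + 14 = 1 → 'b'
  'y' (24) + 14 = 12 → 'm'
Result = "rsbm"


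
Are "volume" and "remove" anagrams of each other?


Word 1: "volume" → sorted: elmouv
Word 2: "remove" → sorted: eemorv
Same letters? elmouv != eemorv
Anagram = No


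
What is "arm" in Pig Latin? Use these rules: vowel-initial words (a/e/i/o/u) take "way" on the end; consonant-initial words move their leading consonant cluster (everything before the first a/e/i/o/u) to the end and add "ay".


Word: "arm"
Starts with vowel → add 'way'
Pig Latin = "armway"


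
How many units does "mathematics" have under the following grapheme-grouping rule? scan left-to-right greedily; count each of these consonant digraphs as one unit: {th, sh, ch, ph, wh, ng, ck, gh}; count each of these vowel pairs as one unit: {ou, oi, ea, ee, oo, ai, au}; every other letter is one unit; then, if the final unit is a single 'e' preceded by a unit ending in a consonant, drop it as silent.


Word: "mathematics" (11 letters)
Left-to-right scan:
  (1) 'm' (letter)
  (2) 'a' (letter)
  (3) 'th' (digraph)
  (4) 'e' (letter)
  (5) 'm' (letter)
  (6) 'a' (letter)
  (7) 't' (letter)
  (8) 'i' (letter)
  (9) 'c' (letter)
  (10) 's' (letter)
Units from scan: 10
Sound units = 10 units


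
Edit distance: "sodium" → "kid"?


Word 1: "sodium" (length 6)
Word 2: "kid" (length 3)
One optimal edit sequence (insert/delete/substitute each cost 1):
  1. delete 's'  (+1)
  2. delete 'o'  (+1)
  3. substitute 'd' -> 'k'  (+1)
  4. keep 'i'
  5. delete 'u'  (+1)
  6. substitute 'm' -> 'd'  (+1)
Total edit operations: 5
Edit distance = 5


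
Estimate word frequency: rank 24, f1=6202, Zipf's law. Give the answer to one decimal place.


Zipf's law: f(r) = f(1) / r
f(1) = 6202
f(24) = 6202 / 24
= 258.4 occurrences


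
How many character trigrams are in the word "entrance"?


Word: "entrance" (length 8)
Number of 3-grams = length - 3 + 1 = 8 - 3 + 1
= 6


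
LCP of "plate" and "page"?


Word 1: "plate"
Word 2: "page"
Comparing from start:
  Pos 0: 'p' == 'p'
  Pos 1: 'l' != 'a' (stop)
LCP = "p" (length 1)


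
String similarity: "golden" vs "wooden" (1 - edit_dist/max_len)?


Word 1: "golden" (length 6)
Word 2: "wooden" (length 6)
One optimal edit sequence:
  1. substitute 'g' -> 'w'  (+1)
  2. keep 'o'
  3. substitute 'l' -> 'o'  (+1)
  4. keep 'd'
  5. keep 'e'
  6. keep 'n'
Edit distance = 2
Max length = max(6, 6) = 6
Similarity = 1 - 2/6
= 0.6667


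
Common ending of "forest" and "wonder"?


Word 1: "forest"
Word 2: "wonder"
Comparing from end:
  Pos -1: 't' != 'r' (stop)
LCS = "" (length 0)


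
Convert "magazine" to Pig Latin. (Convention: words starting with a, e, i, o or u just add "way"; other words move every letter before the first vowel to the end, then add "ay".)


Word: "magazine"
Starts with consonant(s) → move to end, add 'ay'
Consonant cluster: "m"
Pig Latin = "agazinemay"


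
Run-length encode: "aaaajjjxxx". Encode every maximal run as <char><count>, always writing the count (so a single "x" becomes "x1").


String: "aaaajjjxxx"
Scanning for consecutive runs:
  'a' x 4
  'j' x 3
  'x' x 3
RLE = "a4j3x3"


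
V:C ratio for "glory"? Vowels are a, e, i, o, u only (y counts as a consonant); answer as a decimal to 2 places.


Word: "glory"
Vowels (a,e,i,o,u): 1
Consonants: 4
Ratio = 1/4
= 0.25


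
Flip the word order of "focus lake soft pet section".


Original: "focus lake soft pet section"
Words (1..n): focus | lake | soft | pet | section
Reversed (n..1): section | pet | soft | lake | focus
Result = "section pet soft lake focus"


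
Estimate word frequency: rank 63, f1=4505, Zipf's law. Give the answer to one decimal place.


Zipf's law: f(r) = f(1) / r
f(1) = 4505
f(63) = 4505 / 63
= 71.5 occurrences


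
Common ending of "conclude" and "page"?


Word 1: "conclude"
Word 2: "page"
Comparing from end:
  Pos -1: 'e' == 'e'
  Pos -2: 'd' != 'g' (stop)
LCS = "e" (length 1)


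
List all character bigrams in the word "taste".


Word: "taste" (length 5)
Number of bigrams = 5 - 2 + 1 = 4
  Position 0: "ta"
  Position 1: "as"
  Position 2: "st"
  Position 3: "te"
Bigrams = "ta", "as", "st", "te"


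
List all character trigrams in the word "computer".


Word: "computer" (length 8)
Number of trigrams = 8 - 3 + 1 = 6
  Position 0: "com"
  Position 1: "omp"
  Position 2: "mpu"
  Position 3: "put"
  Position 4: "ute"
  Position 5: "ter"
Trigrams = "com", "omp", "mpu", "put", "ute", "ter"


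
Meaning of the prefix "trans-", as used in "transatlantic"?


Prefix: trans-
Example: transatlantic (trans- + atlantic)
Meaning = across


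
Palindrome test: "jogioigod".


Word: "jogioigod"
Reversed: "dogioigoj"
Forward == Backward? jogioigod != dogioigoj
Palindrome = No


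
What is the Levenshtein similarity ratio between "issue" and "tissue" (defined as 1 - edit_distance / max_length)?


Word 1: "issue" (length 5)
Word 2: "tissue" (length 6)
One optimal edit sequence:
  1. insert 't'  (+1)
  2. keep 'i'
  3. keep 's'
  4. keep 's'
  5. keep 'u'
  6. keep 'e'
Edit distance = 1
Max length = max(5, 6) = 6
Similarity = 1 - 1/6
= 0.8333


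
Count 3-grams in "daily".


Word: "daily" (length 5)
Number of 3-grams = length - 3 + 1 = 5 - 3 + 1
= 3


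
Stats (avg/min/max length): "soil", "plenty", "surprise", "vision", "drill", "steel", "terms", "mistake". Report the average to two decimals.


Lengths: "soil"=4, "plenty"=6, "surprise"=8, "vision"=6, "drill"=5, "steel"=5, "terms"=5, "mistake"=7
Sum = 46, Count = 8
Average = 46/8 = 5.75
= avg=5.75, min=4, max=8


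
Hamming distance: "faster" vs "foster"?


Comparing character by character (same length = 6):
  Pos 0: 'f' vs 'f' =
  Pos 1: 'a' vs 'o' !=
  Pos 2: 's' vs 's' =
  Pos 3: 't' vs 't' =
  Pos 4: 'e' vs 'e' =
  Pos 5: 'r' vs 'r' =
Hamming distance = 1


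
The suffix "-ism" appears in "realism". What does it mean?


Suffix: -ism
As in: realism -> real + -ism
Meaning = belief / practice


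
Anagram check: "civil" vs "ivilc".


Word 1: "civil" → sorted: ciilv
Word 2: "ivilc" → sorted: ciilv
Same letters? ciilv == ciilv
Anagram = Yes


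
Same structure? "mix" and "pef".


Pattern of "mix": [0, 1, 2]
Pattern of "pef": [0, 1, 2]
Patterns match
Same pattern = Yes


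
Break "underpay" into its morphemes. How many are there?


Word: "underpay"
Morphemes: under- | pay
Each morpheme carries meaning
= 2 morphemes


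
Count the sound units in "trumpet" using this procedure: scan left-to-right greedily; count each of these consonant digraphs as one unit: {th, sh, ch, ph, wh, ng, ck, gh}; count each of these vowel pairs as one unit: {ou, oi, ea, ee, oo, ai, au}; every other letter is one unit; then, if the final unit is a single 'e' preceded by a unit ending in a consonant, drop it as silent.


Word: "trumpet" (7 letters)
Left-to-right scan:
  1. 't' (letter)
  2. 'r' (letter)
  3. 'u' (letter)
  4. 'm' (letter)
  5. 'p' (letter)
  6. 'e' (letter)
  7. 't' (letter)
Units from scan: 7
Sound units = 7 units


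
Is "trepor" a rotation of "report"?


Word: "report", Candidate: "trepor"
Method: check if candidate is substring of word+word
"reportreport" contains "trepor"? Yes
Is rotation = Yes


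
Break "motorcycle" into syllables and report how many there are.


Word: "motorcycle"
Syllable breakdown: mo-tor-cy-cle
Counting: 4 parts
= 4 syllables


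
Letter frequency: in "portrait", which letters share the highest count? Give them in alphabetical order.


Word: "portrait"
Letter counts:
  'a': 1
  'i': 1
  'o': 1
  'p': 1
  'r': 2
  't': 2
Maximum count = 2
Most frequent = 'r', 't' (2 times each)


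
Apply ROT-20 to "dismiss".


Word: "dismiss"
Shift: 20
Each letter → (letter + shift) mod 26:
  'd' (3) + 20 = 23 → 'x'
  'i' (8) + 20 = 2 → 'c'
  's' (18) + 20 = 12 → 'm'
  'm' (12) + 20 = 6 → 'g'
  'i' (8) + 20 = 2 → 'c'
  's' (18) + 20 = 12 → 'm'
  's' (18) + 20 = 12 → 'm'
Result = "xcmgcmm"


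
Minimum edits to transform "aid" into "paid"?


Word 1: "aid" (length 3)
Word 2: "paid" (length 4)
One optimal edit sequence (insert/delete/substitute each cost 1):
  1. insert 'p'  (+1)
  2. keep 'a'
  3. keep 'i'
  4. keep 'd'
Total edit operations: 1
Edit distance = 1


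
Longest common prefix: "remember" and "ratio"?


Word 1: "remember"
Word 2: "ratio"
Comparing from start:
  Pos 0: 'r' == 'r'
  Pos 1: 'e' != 'a' (stop)
LCP = "r" (length 1)


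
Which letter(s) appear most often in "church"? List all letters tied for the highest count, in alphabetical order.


Word: "church"
Letter counts:
  'c': 2
  'h': 2
  'r': 1
  'u': 1
Maximum count = 2
Most frequent = 'c', 'h' (2 times each)


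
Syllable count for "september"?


Word: "september"
Syllable breakdown: sep | tem | ber
Counting: 3 parts
= 3 syllables


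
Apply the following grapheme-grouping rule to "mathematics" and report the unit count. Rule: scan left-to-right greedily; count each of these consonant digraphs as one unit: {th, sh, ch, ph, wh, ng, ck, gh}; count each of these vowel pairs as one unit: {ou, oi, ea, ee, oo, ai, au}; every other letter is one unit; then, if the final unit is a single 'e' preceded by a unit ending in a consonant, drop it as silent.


Word: "mathematics" (11 letters)
Left-to-right scan:
  (1) 'm' (letter)
  (2) 'a' (letter)
  (3) 'th' (digraph)
  (4) 'e' (letter)
  (5) 'm' (letter)
  (6) 'a' (letter)
  (7) 't' (letter)
  (8) 'i' (letter)
  (9) 'c' (letter)
  (10) 's' (letter)
Units from scan: 10
Sound units = 10 units


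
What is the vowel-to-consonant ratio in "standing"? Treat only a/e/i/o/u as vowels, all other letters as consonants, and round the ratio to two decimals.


Word: "standing"
Vowels (a,e,i,o,u): 2
Consonants: 6
Ratio = 2/6
= 0.33


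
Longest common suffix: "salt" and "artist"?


Word 1: "salt"
Word 2: "artist"
Comparing from end:
  Pos -1: 't' == 't'
  Pos -2: 'l' != 's' (stop)
LCS = "t" (length 1)


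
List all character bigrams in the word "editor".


Word: "editor" (length 6)
Number of bigrams = 6 - 2 + 1 = 5
  Position 0: "ed"
  Position 1: "di"
  Position 2: "it"
  Position 3: "to"
  Position 4: "or"
Bigrams = "ed", "di", "it", "to", "or"


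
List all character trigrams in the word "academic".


Word: "academic" (length 8)
Number of trigrams = 8 - 3 + 1 = 6
  Position 0: "aca"
  Position 1: "cad"
  Position 2: "ade"
  Position 3: "dem"
  Position 4: "emi"
  Position 5: "mic"
Trigrams = "aca", "cad", "ade", "dem", "emi", "mic"


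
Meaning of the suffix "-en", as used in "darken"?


Suffix: -en
Example: darken (dark + -en)
Meaning = to make / become


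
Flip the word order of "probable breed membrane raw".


Original: "probable breed membrane raw"
Words (1..n): probable | breed | membrane | raw
Reversed (n..1): raw | membrane | breed | probable
Result = "raw membrane breed probable"


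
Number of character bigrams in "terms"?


Word: "terms" (length 5)
Number of 2-grams = length - 2 + 1 = 5 - 2 + 1
= 4


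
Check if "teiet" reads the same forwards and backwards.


Word: "teiet"
Reversed: "teiet"
Forward == Backward? teiet == teiet
Palindrome = Yes


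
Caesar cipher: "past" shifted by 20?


Word: "past"
Shift: 20
Each letter → (letter + shift) mod 26:
  'p' (15) + 20 = 9 → 'j'
  'a' (0) + 20 = 20 → 'u'
  's' (18) + 20 = 12 → 'm'
  't' (19) + 20 = 13 → 'n'
Result = "jumn"


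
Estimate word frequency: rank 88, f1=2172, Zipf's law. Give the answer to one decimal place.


Zipf's law: f(r) = f(1) / r
f(1) = 2172
f(88) = 2172 / 88
= 24.7 occurrences


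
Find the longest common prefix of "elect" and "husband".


Word 1: "elect"
Word 2: "husband"
Comparing from start:
  Pos 0: 'e' != 'h' (stop)
LCP = "" (length 0)


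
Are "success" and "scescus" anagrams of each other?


Word 1: "success" → sorted: ccesssu
Word 2: "scescus" → sorted: ccesssu
Same letters? ccesssu == ccesssu
Anagram = Yes


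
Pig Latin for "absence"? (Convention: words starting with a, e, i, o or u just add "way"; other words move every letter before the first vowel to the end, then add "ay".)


Word: "absence"
Starts with vowel → add 'way'
Pig Latin = "absenceway"


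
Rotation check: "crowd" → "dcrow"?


Word: "crowd", Candidate: "dcrow"
Method: check if candidate is substring of word+word
"crowdcrowd" contains "dcrow"? Yes
Is rotation = Yes


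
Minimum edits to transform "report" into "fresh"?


Word 1: "report" (length 6)
Word 2: "fresh" (length 5)
One optimal edit sequence (insert/delete/substitute each cost 1):
  1. insert 'f'  (+1)
  2. keep 'r'
  3. keep 'e'
  4. delete 'p'  (+1)
  5. delete 'o'  (+1)
  6. substitute 'r' -> 's'  (+1)
  7. substitute 't' -> 'h'  (+1)
Total edit operations: 5
Edit distance = 5


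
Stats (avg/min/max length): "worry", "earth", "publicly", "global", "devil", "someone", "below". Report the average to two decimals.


Lengths: "worry"=5, "earth"=5, "publicly"=8, "global"=6, "devil"=5, "someone"=7, "below"=5
Sum = 41, Count = 7
Average = 41/7 = 5.86
= avg=5.86, min=5, max=8


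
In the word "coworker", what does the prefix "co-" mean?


Prefix: co-
As in: coworker -> co- + worker
Meaning = together


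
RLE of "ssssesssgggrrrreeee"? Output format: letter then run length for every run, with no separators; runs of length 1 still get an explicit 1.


String: "ssssesssgggrrrreeee"
Scanning for consecutive runs:
  's' x 4
  'e' x 1
  's' x 3
  'g' x 3
  'r' x 4
  'e' x 4
RLE = "s4e1s3g3r4e4"


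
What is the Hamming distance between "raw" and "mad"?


Comparing character by character (same length = 3):
  Pos 0: 'r' vs 'm' !=
  Pos 1: 'a' vs 'a' =
  Pos 2: 'w' vs 'd' !=
Hamming distance = 2


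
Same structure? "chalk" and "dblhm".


Pattern of "chalk": [0, 1, 2, 3, 4]
Pattern of "dblhm": [0, 1, 2, 3, 4]
Patterns match
Same pattern = Yes


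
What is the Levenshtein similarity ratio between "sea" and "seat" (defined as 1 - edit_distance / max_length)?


Word 1: "sea" (length 3)
Word 2: "seat" (length 4)
One optimal edit sequence:
  1. keep 's'
  2. keep 'e'
  3. keep 'a'
  4. insert 't'  (+1)
Edit distance = 1
Max length = max(3, 4) = 4
Similarity = 1 - 1/4
= 0.7500


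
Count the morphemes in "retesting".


Word: "retesting"
Morphemes: re- / test / -ing
Each morpheme carries meaning
= 3 morphemes
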